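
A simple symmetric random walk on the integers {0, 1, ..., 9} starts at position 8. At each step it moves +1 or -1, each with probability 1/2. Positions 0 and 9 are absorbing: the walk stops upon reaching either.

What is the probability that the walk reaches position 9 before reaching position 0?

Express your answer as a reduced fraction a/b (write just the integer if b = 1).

Symmetric walk (p = 1/2): the harmonic-function argument gives P(hit 9 before 0 | start at 8) = a/N.
P = 8/9 = 8/9

Answer: 8/9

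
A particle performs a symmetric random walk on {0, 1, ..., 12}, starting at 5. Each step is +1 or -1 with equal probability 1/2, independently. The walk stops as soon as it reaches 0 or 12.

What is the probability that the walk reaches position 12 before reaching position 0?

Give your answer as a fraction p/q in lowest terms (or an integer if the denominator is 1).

Answer: 5/12

Derivation:
Symmetric walk (p = 1/2): the harmonic-function argument gives P(hit 12 before 0 | start at 5) = a/N.
P = 5/12 = 5/12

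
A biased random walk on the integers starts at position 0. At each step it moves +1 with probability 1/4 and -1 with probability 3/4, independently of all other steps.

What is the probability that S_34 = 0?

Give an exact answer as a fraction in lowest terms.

To be at 0 after 34 steps: need exactly 17 steps of +1 and 17 of -1.
Number of such sequences: C(34,17) = 2333606220
Each has probability (1/4)^17 · (3/4)^17 = 129140163/295147905179352825856
P = 2333606220 · 129140163/295147905179352825856 = 75340571907153465/73786976294838206464

Answer: 75340571907153465/73786976294838206464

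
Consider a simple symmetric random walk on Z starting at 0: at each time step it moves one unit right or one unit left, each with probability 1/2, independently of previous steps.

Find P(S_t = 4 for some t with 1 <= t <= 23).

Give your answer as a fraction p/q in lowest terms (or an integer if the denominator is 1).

Count via complement. Let g(t,s) = #length-t paths at position s with S_1..S_t all ≠ 4.
g(t,s) = g(t-1,s-1) + g(t-1,s+1) for s ≠ 4; g(t,4) = 0.
t=0: g(0,0)=1
t=1: g(1,-1)=1 g(1,1)=1
t=2: g(2,-2)=1 g(2,0)=2 g(2,2)=1
t=3: g(3,-3)=1 g(3,-1)=3 g(3,1)=3 g(3,3)=1
t=4: g(4,-4)=1 g(4,-2)=4 g(4,0)=6 g(4,2)=4
t=5: g(5,-5)=1 g(5,-3)=5 g(5,-1)=10 g(5,1)=10 g(5,3)=4
t=6: g(6,-6)=1 g(6,-4)=6 g(6,-2)=15 g(6,0)=20 g(6,2)=14
t=7: g(7,-7)=1 g(7,-5)=7 g(7,-3)=21 g(7,-1)=35 g(7,1)=34 g(7,3)=14
t=8: g(8,-8)=1 g(8,-6)=8 g(8,-4)=28 g(8,-2)=56 g(8,0)=69 g(8,2)=48
t=9: g(9,-9)=1 g(9,-7)=9 g(9,-5)=36 g(9,-3)=84 g(9,-1)=125 g(9,1)=117 g(9,3)=48
t=10: g(10,-10)=1 g(10,-8)=10 g(10,-6)=45 g(10,-4)=120 g(10,-2)=209 g(10,0)=242 g(10,2)=165
t=11: g(11,-11)=1 g(11,-9)=11 g(11,-7)=55 g(11,-5)=165 g(11,-3)=329 g(11,-1)=451 g(11,1)=407 g(11,3)=165
t=12: g(12,-12)=1 g(12,-10)=12 g(12,-8)=66 g(12,-6)=220 g(12,-4)=494 g(12,-2)=780 g(12,0)=858 g(12,2)=572
t=13: g(13,-13)=1 g(13,-11)=13 g(13,-9)=78 g(13,-7)=286 g(13,-5)=714 g(13,-3)=1274 g(13,-1)=1638 g(13,1)=1430 g(13,3)=572
t=14: g(14,-14)=1 g(14,-12)=14 g(14,-10)=91 g(14,-8)=364 g(14,-6)=1000 g(14,-4)=1988 g(14,-2)=2912 g(14,0)=3068 g(14,2)=2002
t=15: g(15,-15)=1 g(15,-13)=15 g(15,-11)=105 g(15,-9)=455 g(15,-7)=1364 g(15,-5)=2988 g(15,-3)=4900 g(15,-1)=5980 g(15,1)=5070 g(15,3)=2002
t=16: g(16,-16)=1 g(16,-14)=16 g(16,-12)=120 g(16,-10)=560 g(16,-8)=1819 g(16,-6)=4352 g(16,-4)=7888 g(16,-2)=10880 g(16,0)=11050 g(16,2)=7072
t=17: g(17,-17)=1 g(17,-15)=17 g(17,-13)=136 g(17,-11)=680 g(17,-9)=2379 g(17,-7)=6171 g(17,-5)=12240 g(17,-3)=18768 g(17,-1)=21930 g(17,1)=18122 g(17,3)=7072
t=18: g(18,-18)=1 g(18,-16)=18 g(18,-14)=153 g(18,-12)=816 g(18,-10)=3059 g(18,-8)=8550 g(18,-6)=18411 g(18,-4)=31008 g(18,-2)=40698 g(18,0)=40052 g(18,2)=25194
t=19: g(19,-19)=1 g(19,-17)=19 g(19,-15)=171 g(19,-13)=969 g(19,-11)=3875 g(19,-9)=11609 g(19,-7)=26961 g(19,-5)=49419 g(19,-3)=71706 g(19,-1)=80750 g(19,1)=65246 g(19,3)=25194
t=20: g(20,-20)=1 g(20,-18)=20 g(20,-16)=190 g(20,-14)=1140 g(20,-12)=4844 g(20,-10)=15484 g(20,-8)=38570 g(20,-6)=76380 g(20,-4)=121125 g(20,-2)=152456 g(20,0)=145996 g(20,2)=90440
t=21: g(21,-21)=1 g(21,-19)=21 g(21,-17)=210 g(21,-15)=1330 g(21,-13)=5984 g(21,-11)=20328 g(21,-9)=54054 g(21,-7)=114950 g(21,-5)=197505 g(21,-3)=273581 g(21,-1)=298452 g(21,1)=236436 g(21,3)=90440
t=22: g(22,-22)=1 g(22,-20)=22 g(22,-18)=231 g(22,-16)=1540 g(22,-14)=7314 g(22,-12)=26312 g(22,-10)=74382 g(22,-8)=169004 g(22,-6)=312455 g(22,-4)=471086 g(22,-2)=572033 g(22,0)=534888 g(22,2)=326876
t=23: g(23,-23)=1 g(23,-21)=23 g(23,-19)=253 g(23,-17)=1771 g(23,-15)=8854 g(23,-13)=33626 g(23,-11)=100694 g(23,-9)=243386 g(23,-7)=481459 g(23,-5)=783541 g(23,-3)=1043119 g(23,-1)=1106921 g(23,1)=861764 g(23,3)=326876
Paths never hitting 4: Σ_s g(23,s) = 4992288
Paths hitting 4: 2^23 - 4992288 = 3396320
P = 3396320/8388608 = 106135/262144

Answer: 106135/262144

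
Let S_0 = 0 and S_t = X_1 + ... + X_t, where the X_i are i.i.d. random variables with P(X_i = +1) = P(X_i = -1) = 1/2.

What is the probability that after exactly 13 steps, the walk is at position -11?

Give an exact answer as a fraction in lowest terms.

Answer: 13/8192

Derivation:
To reach position -11 after 13 steps: need 1 step of +1 and 12 of -1.
Favorable paths: C(13,1) = 13
Total paths: 2^13 = 8192
P = 13/8192 = 13/8192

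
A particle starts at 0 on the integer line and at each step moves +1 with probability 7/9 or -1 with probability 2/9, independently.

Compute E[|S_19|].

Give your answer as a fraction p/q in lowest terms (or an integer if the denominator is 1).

S_19 takes values m ≡ 1 (mod 2) with |m| ≤ 19; P(S_19=m) = C(19,(19+m)/2) · (7/9)^((19+m)/2) · (2/9)^((19-m)/2).
Distribution: P(S=-19)=524288/1350851717672992089, P(S=-17)=34865152/1350851717672992089, P(S=-15)=122028032/150094635296999121, P(S=-13)=7260667904/450283905890997363, P(S=-11)=101649350656/450283905890997363, P(S=-9)=355772727296/150094635296999121, P(S=-7)=8716431818752/450283905890997363, P(S=-5)=56656806821888/450283905890997363, P(S=-3)=99149411938304/150094635296999121, P(S=-1)=3817252359624704/1350851717672992089, P(S=1)=13360383258686464/1350851717672992089, P(S=3)=4251031036854784/150094635296999121, P(S=5)=29757217257983488/450283905890997363, P(S=7)=56080909447738112/450283905890997363, P(S=9)=28040454723869056/150094635296999121, P(S=11)=98141591533541696/450283905890997363, P(S=13)=85873892591848984/450283905890997363, P(S=15)=17679919063027732/150094635296999121, P(S=17)=61879716720597062/1350851717672992089, P(S=19)=11398895185373143/1350851717672992089
E[|S_19|] = Σ_m |m|·P(S_19=m) = 1586012185004871895/150094635296999121

Answer: 1586012185004871895/150094635296999121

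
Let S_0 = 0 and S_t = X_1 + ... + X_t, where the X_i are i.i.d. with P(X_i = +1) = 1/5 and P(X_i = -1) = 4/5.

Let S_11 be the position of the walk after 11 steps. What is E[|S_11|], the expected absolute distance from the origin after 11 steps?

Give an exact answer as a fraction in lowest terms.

Answer: 64767483/9765625

Derivation:
S_11 takes values m ≡ 1 (mod 2) with |m| ≤ 11; P(S_11=m) = C(11,(11+m)/2) · (1/5)^((11+m)/2) · (4/5)^((11-m)/2).
Distribution: P(S=-11)=4194304/48828125, P(S=-9)=11534336/48828125, P(S=-7)=2883584/9765625, P(S=-5)=2162688/9765625, P(S=-3)=1081344/9765625, P(S=-1)=1892352/48828125, P(S=1)=473088/48828125, P(S=3)=16896/9765625, P(S=5)=2112/9765625, P(S=7)=176/9765625, P(S=9)=44/48828125, P(S=11)=1/48828125
E[|S_11|] = Σ_m |m|·P(S_11=m) = 64767483/9765625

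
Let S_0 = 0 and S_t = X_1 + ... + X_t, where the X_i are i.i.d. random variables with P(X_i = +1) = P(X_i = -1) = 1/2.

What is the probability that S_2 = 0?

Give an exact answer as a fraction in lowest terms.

Answer: 1/2

Derivation:
To return to 0 after 2 steps: need exactly 1 step of +1 and 1 of -1.
Favorable paths: C(2,1) = 2
Total paths: 2^2 = 4
P = 2/4 = 1/2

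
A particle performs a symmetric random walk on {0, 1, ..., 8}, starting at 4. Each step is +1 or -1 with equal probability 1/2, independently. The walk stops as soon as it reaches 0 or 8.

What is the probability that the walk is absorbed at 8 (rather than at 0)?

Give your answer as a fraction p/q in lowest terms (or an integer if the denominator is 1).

Symmetric walk (p = 1/2): the harmonic-function argument gives P(hit 8 before 0 | start at 4) = a/N.
P = 4/8 = 1/2

Answer: 1/2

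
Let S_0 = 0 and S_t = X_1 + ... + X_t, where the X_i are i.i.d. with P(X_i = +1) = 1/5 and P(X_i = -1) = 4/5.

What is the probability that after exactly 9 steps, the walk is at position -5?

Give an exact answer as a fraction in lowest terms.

To reach position -5 after 9 steps: need 2 steps of +1 and 7 steps of -1.
Number of such sequences: C(9,2) = 36
Each has probability (1/5)^2 · (4/5)^7 = 16384/1953125
P = 36 · 16384/1953125 = 589824/1953125

Answer: 589824/1953125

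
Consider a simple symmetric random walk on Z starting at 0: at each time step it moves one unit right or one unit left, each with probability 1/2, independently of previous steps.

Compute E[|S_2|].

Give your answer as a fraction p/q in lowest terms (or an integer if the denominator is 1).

S_2 takes values m ≡ 0 (mod 2) with |m| ≤ 2; P(S_2=m) = C(2,(2+m)/2)/2^2.
Total paths: 2^2 = 4
Distribution: P(S=-2)=1/4, P(S=0)=2/4, P(S=2)=1/4
E[|S_2|] = Σ_m |m|·P(S_2=m) = 4/4 = 1

Answer: 1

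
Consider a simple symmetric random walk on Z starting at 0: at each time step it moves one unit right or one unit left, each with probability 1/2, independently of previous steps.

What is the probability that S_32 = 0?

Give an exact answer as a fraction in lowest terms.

To return to 0 after 32 steps: need exactly 16 steps of +1 and 16 of -1.
Favorable paths: C(32,16) = 601080390
Total paths: 2^32 = 4294967296
P = 601080390/4294967296 = 300540195/2147483648

Answer: 300540195/2147483648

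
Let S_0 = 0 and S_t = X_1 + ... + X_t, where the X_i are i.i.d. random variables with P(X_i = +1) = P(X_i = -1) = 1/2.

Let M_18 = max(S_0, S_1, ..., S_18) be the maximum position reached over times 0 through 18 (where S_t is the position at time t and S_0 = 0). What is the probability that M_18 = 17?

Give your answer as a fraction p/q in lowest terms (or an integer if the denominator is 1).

Answer: 1/262144

Derivation:
Let M_18 = max(S_0,...,S_18). Use the reflection principle: for j ≥ 1, #{paths with M_18 ≥ j} = #{S_18 ≥ j} + #{S_18 ≥ j+1}.
By reflection, #{M_18 ≥ 17} = #{S_18 ≥ 17} + #{S_18 ≥ 18} = 1 + 1 = 2.
#{M_18 ≥ 18} = #{S_18 ≥ 18} + #{S_18 ≥ 19} = 1 + 0 = 1.
#{M_18 = 17} = 2 - 1 = 1.
P(M_18 = 17) = 1/262144 = 1/262144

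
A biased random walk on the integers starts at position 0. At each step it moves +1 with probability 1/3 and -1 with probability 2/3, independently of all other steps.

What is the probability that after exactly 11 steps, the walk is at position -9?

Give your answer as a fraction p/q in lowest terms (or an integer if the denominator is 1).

To reach position -9 after 11 steps: need 1 step of +1 and 10 steps of -1.
Number of such sequences: C(11,1) = 11
Each has probability (1/3)^1 · (2/3)^10 = 1024/177147
P = 11 · 1024/177147 = 11264/177147

Answer: 11264/177147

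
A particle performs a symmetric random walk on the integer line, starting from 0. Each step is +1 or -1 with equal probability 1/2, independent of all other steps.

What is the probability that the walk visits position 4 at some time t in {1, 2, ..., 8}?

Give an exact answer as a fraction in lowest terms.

Count via complement. Let g(t,s) = #length-t paths at position s with S_1..S_t all ≠ 4.
g(t,s) = g(t-1,s-1) + g(t-1,s+1) for s ≠ 4; g(t,4) = 0.
t=0: g(0,0)=1
t=1: g(1,-1)=1 g(1,1)=1
t=2: g(2,-2)=1 g(2,0)=2 g(2,2)=1
t=3: g(3,-3)=1 g(3,-1)=3 g(3,1)=3 g(3,3)=1
t=4: g(4,-4)=1 g(4,-2)=4 g(4,0)=6 g(4,2)=4
t=5: g(5,-5)=1 g(5,-3)=5 g(5,-1)=10 g(5,1)=10 g(5,3)=4
t=6: g(6,-6)=1 g(6,-4)=6 g(6,-2)=15 g(6,0)=20 g(6,2)=14
t=7: g(7,-7)=1 g(7,-5)=7 g(7,-3)=21 g(7,-1)=35 g(7,1)=34 g(7,3)=14
t=8: g(8,-8)=1 g(8,-6)=8 g(8,-4)=28 g(8,-2)=56 g(8,0)=69 g(8,2)=48
Paths never hitting 4: Σ_s g(8,s) = 210
Paths hitting 4: 2^8 - 210 = 46
P = 46/256 = 23/128

Answer: 23/128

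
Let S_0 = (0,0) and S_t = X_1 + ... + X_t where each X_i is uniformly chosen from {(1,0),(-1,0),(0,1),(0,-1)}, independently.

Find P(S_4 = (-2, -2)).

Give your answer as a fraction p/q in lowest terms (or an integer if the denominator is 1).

Let h be the number of horizontal steps (so 4-h are vertical). To end at (-2,-2) need (h-2)/2 right-steps and ((4-h)-2)/2 up-steps.
Sum over h with 2 ≤ h ≤ 2, h ≡ 0 (mod 2), 4-h ≡ 0 (mod 2):
h=2: C(4,2)·C(2,0)·C(2,0) = 6·1·1 = 6
Total favorable: 6
Total paths: 4^4 = 256
P = 6/256 = 3/128

Answer: 3/128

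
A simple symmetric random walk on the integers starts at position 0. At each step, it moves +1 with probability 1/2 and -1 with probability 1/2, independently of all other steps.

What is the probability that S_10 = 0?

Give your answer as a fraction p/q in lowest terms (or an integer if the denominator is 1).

To return to 0 after 10 steps: need exactly 5 steps of +1 and 5 of -1.
Favorable paths: C(10,5) = 252
Total paths: 2^10 = 1024
P = 252/1024 = 63/256

Answer: 63/256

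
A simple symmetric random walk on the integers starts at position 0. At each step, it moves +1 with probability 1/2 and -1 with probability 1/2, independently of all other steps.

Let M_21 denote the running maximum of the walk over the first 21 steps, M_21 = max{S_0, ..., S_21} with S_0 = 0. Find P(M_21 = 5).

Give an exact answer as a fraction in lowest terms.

Let M_21 = max(S_0,...,S_21). Use the reflection principle: for j ≥ 1, #{paths with M_21 ≥ j} = #{S_21 ≥ j} + #{S_21 ≥ j+1}.
By reflection, #{M_21 ≥ 5} = #{S_21 ≥ 5} + #{S_21 ≥ 6} = 401930 + 198440 = 600370.
#{M_21 ≥ 6} = #{S_21 ≥ 6} + #{S_21 ≥ 7} = 198440 + 198440 = 396880.
#{M_21 = 5} = 600370 - 396880 = 203490.
P(M_21 = 5) = 203490/2097152 = 101745/1048576

Answer: 101745/1048576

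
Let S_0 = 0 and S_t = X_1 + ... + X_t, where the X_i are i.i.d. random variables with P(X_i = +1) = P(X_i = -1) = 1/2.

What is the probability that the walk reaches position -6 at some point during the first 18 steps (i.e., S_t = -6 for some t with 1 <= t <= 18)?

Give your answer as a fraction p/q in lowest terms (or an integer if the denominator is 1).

Count via complement. Let g(t,s) = #length-t paths at position s with S_1..S_t all ≠ -6.
g(t,s) = g(t-1,s-1) + g(t-1,s+1) for s ≠ -6; g(t,-6) = 0.
t=0: g(0,0)=1
t=1: g(1,-1)=1 g(1,1)=1
t=2: g(2,-2)=1 g(2,0)=2 g(2,2)=1
t=3: g(3,-3)=1 g(3,-1)=3 g(3,1)=3 g(3,3)=1
t=4: g(4,-4)=1 g(4,-2)=4 g(4,0)=6 g(4,2)=4 g(4,4)=1
t=5: g(5,-5)=1 g(5,-3)=5 g(5,-1)=10 g(5,1)=10 g(5,3)=5 g(5,5)=1
t=6: g(6,-4)=6 g(6,-2)=15 g(6,0)=20 g(6,2)=15 g(6,4)=6 g(6,6)=1
t=7: g(7,-5)=6 g(7,-3)=21 g(7,-1)=35 g(7,1)=35 g(7,3)=21 g(7,5)=7 g(7,7)=1
t=8: g(8,-4)=27 g(8,-2)=56 g(8,0)=70 g(8,2)=56 g(8,4)=28 g(8,6)=8 g(8,8)=1
t=9: g(9,-5)=27 g(9,-3)=83 g(9,-1)=126 g(9,1)=126 g(9,3)=84 g(9,5)=36 g(9,7)=9 g(9,9)=1
t=10: g(10,-4)=110 g(10,-2)=209 g(10,0)=252 g(10,2)=210 g(10,4)=120 g(10,6)=45 g(10,8)=10 g(10,10)=1
t=11: g(11,-5)=110 g(11,-3)=319 g(11,-1)=461 g(11,1)=462 g(11,3)=330 g(11,5)=165 g(11,7)=55 g(11,9)=11 g(11,11)=1
t=12: g(12,-4)=429 g(12,-2)=780 g(12,0)=923 g(12,2)=792 g(12,4)=495 g(12,6)=220 g(12,8)=66 g(12,10)=12 g(12,12)=1
t=13: g(13,-5)=429 g(13,-3)=1209 g(13,-1)=1703 g(13,1)=1715 g(13,3)=1287 g(13,5)=715 g(13,7)=286 g(13,9)=78 g(13,11)=13 g(13,13)=1
t=14: g(14,-4)=1638 g(14,-2)=2912 g(14,0)=3418 g(14,2)=3002 g(14,4)=2002 g(14,6)=1001 g(14,8)=364 g(14,10)=91 g(14,12)=14 g(14,14)=1
t=15: g(15,-5)=1638 g(15,-3)=4550 g(15,-1)=6330 g(15,1)=6420 g(15,3)=5004 g(15,5)=3003 g(15,7)=1365 g(15,9)=455 g(15,11)=105 g(15,13)=15 g(15,15)=1
t=16: g(16,-4)=6188 g(16,-2)=10880 g(16,0)=12750 g(16,2)=11424 g(16,4)=8007 g(16,6)=4368 g(16,8)=1820 g(16,10)=560 g(16,12)=120 g(16,14)=16 g(16,16)=1
t=17: g(17,-5)=6188 g(17,-3)=17068 g(17,-1)=23630 g(17,1)=24174 g(17,3)=19431 g(17,5)=12375 g(17,7)=6188 g(17,9)=2380 g(17,11)=680 g(17,13)=136 g(17,15)=17 g(17,17)=1
t=18: g(18,-4)=23256 g(18,-2)=40698 g(18,0)=47804 g(18,2)=43605 g(18,4)=31806 g(18,6)=18563 g(18,8)=8568 g(18,10)=3060 g(18,12)=816 g(18,14)=153 g(18,16)=18 g(18,18)=1
Paths never hitting -6: Σ_s g(18,s) = 218348
Paths hitting -6: 2^18 - 218348 = 43796
P = 43796/262144 = 10949/65536

Answer: 10949/65536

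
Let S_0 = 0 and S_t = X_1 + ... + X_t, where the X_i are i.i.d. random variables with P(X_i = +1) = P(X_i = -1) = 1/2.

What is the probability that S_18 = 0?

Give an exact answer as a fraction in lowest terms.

Answer: 12155/65536

Derivation:
To return to 0 after 18 steps: need exactly 9 steps of +1 and 9 of -1.
Favorable paths: C(18,9) = 48620
Total paths: 2^18 = 262144
P = 48620/262144 = 12155/65536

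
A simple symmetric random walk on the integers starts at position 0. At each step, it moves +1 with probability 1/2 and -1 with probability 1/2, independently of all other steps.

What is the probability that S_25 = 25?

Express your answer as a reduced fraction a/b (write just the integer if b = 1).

To reach position 25 after 25 steps: need 25 steps of +1 and 0 of -1.
Favorable paths: C(25,25) = 1
Total paths: 2^25 = 33554432
P = 1/33554432 = 1/33554432

Answer: 1/33554432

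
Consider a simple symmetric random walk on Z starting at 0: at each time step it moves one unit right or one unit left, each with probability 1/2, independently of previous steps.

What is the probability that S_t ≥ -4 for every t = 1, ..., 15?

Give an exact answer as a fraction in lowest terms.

Answer: 25883/32768

Derivation:
Let f(t,s) = #length-t paths at position s with S_1..S_t all ≥ -4.
f(t,s) = f(t-1,s-1) + f(t-1,s+1) for s ≥ -4; f(t,s) = 0 for s < -4.
t=0: f(0,0)=1
t=1: f(1,-1)=1 f(1,1)=1
t=2: f(2,-2)=1 f(2,0)=2 f(2,2)=1
t=3: f(3,-3)=1 f(3,-1)=3 f(3,1)=3 f(3,3)=1
t=4: f(4,-4)=1 f(4,-2)=4 f(4,0)=6 f(4,2)=4 f(4,4)=1
t=5: f(5,-3)=5 f(5,-1)=10 f(5,1)=10 f(5,3)=5 f(5,5)=1
t=6: f(6,-4)=5 f(6,-2)=15 f(6,0)=20 f(6,2)=15 f(6,4)=6 f(6,6)=1
t=7: f(7,-3)=20 f(7,-1)=35 f(7,1)=35 f(7,3)=21 f(7,5)=7 f(7,7)=1
t=8: f(8,-4)=20 f(8,-2)=55 f(8,0)=70 f(8,2)=56 f(8,4)=28 f(8,6)=8 f(8,8)=1
t=9: f(9,-3)=75 f(9,-1)=125 f(9,1)=126 f(9,3)=84 f(9,5)=36 f(9,7)=9 f(9,9)=1
t=10: f(10,-4)=75 f(10,-2)=200 f(10,0)=251 f(10,2)=210 f(10,4)=120 f(10,6)=45 f(10,8)=10 f(10,10)=1
t=11: f(11,-3)=275 f(11,-1)=451 f(11,1)=461 f(11,3)=330 f(11,5)=165 f(11,7)=55 f(11,9)=11 f(11,11)=1
t=12: f(12,-4)=275 f(12,-2)=726 f(12,0)=912 f(12,2)=791 f(12,4)=495 f(12,6)=220 f(12,8)=66 f(12,10)=12 f(12,12)=1
t=13: f(13,-3)=1001 f(13,-1)=1638 f(13,1)=1703 f(13,3)=1286 f(13,5)=715 f(13,7)=286 f(13,9)=78 f(13,11)=13 f(13,13)=1
t=14: f(14,-4)=1001 f(14,-2)=2639 f(14,0)=3341 f(14,2)=2989 f(14,4)=2001 f(14,6)=1001 f(14,8)=364 f(14,10)=91 f(14,12)=14 f(14,14)=1
t=15: f(15,-3)=3640 f(15,-1)=5980 f(15,1)=6330 f(15,3)=4990 f(15,5)=3002 f(15,7)=1365 f(15,9)=455 f(15,11)=105 f(15,13)=15 f(15,15)=1
Σ_s f(15,s) = 25883
P = 25883/32768 = 25883/32768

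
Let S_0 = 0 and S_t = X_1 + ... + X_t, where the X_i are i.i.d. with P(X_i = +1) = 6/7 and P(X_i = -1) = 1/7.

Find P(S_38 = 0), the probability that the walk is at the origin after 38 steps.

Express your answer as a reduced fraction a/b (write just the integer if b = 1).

Answer: 3076854394252913698406400/18562115921017574302453163671207

Derivation:
To be at 0 after 38 steps: need exactly 19 steps of +1 and 19 of -1.
Number of such sequences: C(38,19) = 35345263800
Each has probability (6/7)^19 · (1/7)^19 = 609359740010496/129934811447123020117172145698449
P = 35345263800 · 609359740010496/129934811447123020117172145698449 = 3076854394252913698406400/18562115921017574302453163671207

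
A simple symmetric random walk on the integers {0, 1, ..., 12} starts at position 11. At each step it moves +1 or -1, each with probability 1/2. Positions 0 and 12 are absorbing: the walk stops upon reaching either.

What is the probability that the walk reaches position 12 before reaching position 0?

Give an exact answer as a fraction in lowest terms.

Symmetric walk (p = 1/2): the harmonic-function argument gives P(hit 12 before 0 | start at 11) = a/N.
P = 11/12 = 11/12

Answer: 11/12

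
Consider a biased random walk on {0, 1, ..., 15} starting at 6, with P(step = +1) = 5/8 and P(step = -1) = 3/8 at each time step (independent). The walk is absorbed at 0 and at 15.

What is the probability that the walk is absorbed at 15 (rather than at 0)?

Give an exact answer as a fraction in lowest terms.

Biased walk: p = 5/8, q = 3/8, r = q/p = 3/5
Gambler's ruin: P(hit 15 before 0 | start at 6) = (1 - r^a)/(1 - r^N)
r^6 = 729/15625; r^15 = 14348907/30517578125
P = (1 - 729/15625) / (1 - 14348907/30517578125) = 14896/15625 / 30503229218/30517578125 = 296875000/311257441

Answer: 296875000/311257441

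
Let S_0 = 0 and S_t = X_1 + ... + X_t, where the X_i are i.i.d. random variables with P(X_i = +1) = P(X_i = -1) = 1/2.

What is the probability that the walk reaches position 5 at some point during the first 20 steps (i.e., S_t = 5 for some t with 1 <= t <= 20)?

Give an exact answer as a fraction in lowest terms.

Answer: 34495/131072

Derivation:
Count via complement. Let g(t,s) = #length-t paths at position s with S_1..S_t all ≠ 5.
g(t,s) = g(t-1,s-1) + g(t-1,s+1) for s ≠ 5; g(t,5) = 0.
t=0: g(0,0)=1
t=1: g(1,-1)=1 g(1,1)=1
t=2: g(2,-2)=1 g(2,0)=2 g(2,2)=1
t=3: g(3,-3)=1 g(3,-1)=3 g(3,1)=3 g(3,3)=1
t=4: g(4,-4)=1 g(4,-2)=4 g(4,0)=6 g(4,2)=4 g(4,4)=1
t=5: g(5,-5)=1 g(5,-3)=5 g(5,-1)=10 g(5,1)=10 g(5,3)=5
t=6: g(6,-6)=1 g(6,-4)=6 g(6,-2)=15 g(6,0)=20 g(6,2)=15 g(6,4)=5
t=7: g(7,-7)=1 g(7,-5)=7 g(7,-3)=21 g(7,-1)=35 g(7,1)=35 g(7,3)=20
t=8: g(8,-8)=1 g(8,-6)=8 g(8,-4)=28 g(8,-2)=56 g(8,0)=70 g(8,2)=55 g(8,4)=20
t=9: g(9,-9)=1 g(9,-7)=9 g(9,-5)=36 g(9,-3)=84 g(9,-1)=126 g(9,1)=125 g(9,3)=75
t=10: g(10,-10)=1 g(10,-8)=10 g(10,-6)=45 g(10,-4)=120 g(10,-2)=210 g(10,0)=251 g(10,2)=200 g(10,4)=75
t=11: g(11,-11)=1 g(11,-9)=11 g(11,-7)=55 g(11,-5)=165 g(11,-3)=330 g(11,-1)=461 g(11,1)=451 g(11,3)=275
t=12: g(12,-12)=1 g(12,-10)=12 g(12,-8)=66 g(12,-6)=220 g(12,-4)=495 g(12,-2)=791 g(12,0)=912 g(12,2)=726 g(12,4)=275
t=13: g(13,-13)=1 g(13,-11)=13 g(13,-9)=78 g(13,-7)=286 g(13,-5)=715 g(13,-3)=1286 g(13,-1)=1703 g(13,1)=1638 g(13,3)=1001
t=14: g(14,-14)=1 g(14,-12)=14 g(14,-10)=91 g(14,-8)=364 g(14,-6)=1001 g(14,-4)=2001 g(14,-2)=2989 g(14,0)=3341 g(14,2)=2639 g(14,4)=1001
t=15: g(15,-15)=1 g(15,-13)=15 g(15,-11)=105 g(15,-9)=455 g(15,-7)=1365 g(15,-5)=3002 g(15,-3)=4990 g(15,-1)=6330 g(15,1)=5980 g(15,3)=3640
t=16: g(16,-16)=1 g(16,-14)=16 g(16,-12)=120 g(16,-10)=560 g(16,-8)=1820 g(16,-6)=4367 g(16,-4)=7992 g(16,-2)=11320 g(16,0)=12310 g(16,2)=9620 g(16,4)=3640
t=17: g(17,-17)=1 g(17,-15)=17 g(17,-13)=136 g(17,-11)=680 g(17,-9)=2380 g(17,-7)=6187 g(17,-5)=12359 g(17,-3)=19312 g(17,-1)=23630 g(17,1)=21930 g(17,3)=13260
t=18: g(18,-18)=1 g(18,-16)=18 g(18,-14)=153 g(18,-12)=816 g(18,-10)=3060 g(18,-8)=8567 g(18,-6)=18546 g(18,-4)=31671 g(18,-2)=42942 g(18,0)=45560 g(18,2)=35190 g(18,4)=13260
t=19: g(19,-19)=1 g(19,-17)=19 g(19,-15)=171 g(19,-13)=969 g(19,-11)=3876 g(19,-9)=11627 g(19,-7)=27113 g(19,-5)=50217 g(19,-3)=74613 g(19,-1)=88502 g(19,1)=80750 g(19,3)=48450
t=20: g(20,-20)=1 g(20,-18)=20 g(20,-16)=190 g(20,-14)=1140 g(20,-12)=4845 g(20,-10)=15503 g(20,-8)=38740 g(20,-6)=77330 g(20,-4)=124830 g(20,-2)=163115 g(20,0)=169252 g(20,2)=129200 g(20,4)=48450
Paths never hitting 5: Σ_s g(20,s) = 772616
Paths hitting 5: 2^20 - 772616 = 275960
P = 275960/1048576 = 34495/131072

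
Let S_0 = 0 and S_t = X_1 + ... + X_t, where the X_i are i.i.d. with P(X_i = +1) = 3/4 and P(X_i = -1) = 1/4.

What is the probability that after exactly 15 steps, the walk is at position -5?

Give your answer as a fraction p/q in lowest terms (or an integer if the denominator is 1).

To reach position -5 after 15 steps: need 5 steps of +1 and 10 steps of -1.
Number of such sequences: C(15,5) = 3003
Each has probability (3/4)^5 · (1/4)^10 = 243/1073741824
P = 3003 · 243/1073741824 = 729729/1073741824

Answer: 729729/1073741824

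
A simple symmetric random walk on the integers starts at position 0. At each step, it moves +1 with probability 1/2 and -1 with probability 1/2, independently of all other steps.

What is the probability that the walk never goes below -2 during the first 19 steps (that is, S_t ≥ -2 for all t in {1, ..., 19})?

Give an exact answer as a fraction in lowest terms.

Answer: 130169/262144

Derivation:
Let f(t,s) = #length-t paths at position s with S_1..S_t all ≥ -2.
f(t,s) = f(t-1,s-1) + f(t-1,s+1) for s ≥ -2; f(t,s) = 0 for s < -2.
t=0: f(0,0)=1
t=1: f(1,-1)=1 f(1,1)=1
t=2: f(2,-2)=1 f(2,0)=2 f(2,2)=1
t=3: f(3,-1)=3 f(3,1)=3 f(3,3)=1
t=4: f(4,-2)=3 f(4,0)=6 f(4,2)=4 f(4,4)=1
t=5: f(5,-1)=9 f(5,1)=10 f(5,3)=5 f(5,5)=1
t=6: f(6,-2)=9 f(6,0)=19 f(6,2)=15 f(6,4)=6 f(6,6)=1
t=7: f(7,-1)=28 f(7,1)=34 f(7,3)=21 f(7,5)=7 f(7,7)=1
t=8: f(8,-2)=28 f(8,0)=62 f(8,2)=55 f(8,4)=28 f(8,6)=8 f(8,8)=1
t=9: f(9,-1)=90 f(9,1)=117 f(9,3)=83 f(9,5)=36 f(9,7)=9 f(9,9)=1
t=10: f(10,-2)=90 f(10,0)=207 f(10,2)=200 f(10,4)=119 f(10,6)=45 f(10,8)=10 f(10,10)=1
t=11: f(11,-1)=297 f(11,1)=407 f(11,3)=319 f(11,5)=164 f(11,7)=55 f(11,9)=11 f(11,11)=1
t=12: f(12,-2)=297 f(12,0)=704 f(12,2)=726 f(12,4)=483 f(12,6)=219 f(12,8)=66 f(12,10)=12 f(12,12)=1
t=13: f(13,-1)=1001 f(13,1)=1430 f(13,3)=1209 f(13,5)=702 f(13,7)=285 f(13,9)=78 f(13,11)=13 f(13,13)=1
t=14: f(14,-2)=1001 f(14,0)=2431 f(14,2)=2639 f(14,4)=1911 f(14,6)=987 f(14,8)=363 f(14,10)=91 f(14,12)=14 f(14,14)=1
t=15: f(15,-1)=3432 f(15,1)=5070 f(15,3)=4550 f(15,5)=2898 f(15,7)=1350 f(15,9)=454 f(15,11)=105 f(15,13)=15 f(15,15)=1
t=16: f(16,-2)=3432 f(16,0)=8502 f(16,2)=9620 f(16,4)=7448 f(16,6)=4248 f(16,8)=1804 f(16,10)=559 f(16,12)=120 f(16,14)=16 f(16,16)=1
t=17: f(17,-1)=11934 f(17,1)=18122 f(17,3)=17068 f(17,5)=11696 f(17,7)=6052 f(17,9)=2363 f(17,11)=679 f(17,13)=136 f(17,15)=17 f(17,17)=1
t=18: f(18,-2)=11934 f(18,0)=30056 f(18,2)=35190 f(18,4)=28764 f(18,6)=17748 f(18,8)=8415 f(18,10)=3042 f(18,12)=815 f(18,14)=153 f(18,16)=18 f(18,18)=1
t=19: f(19,-1)=41990 f(19,1)=65246 f(19,3)=63954 f(19,5)=46512 f(19,7)=26163 f(19,9)=11457 f(19,11)=3857 f(19,13)=968 f(19,15)=171 f(19,17)=19 f(19,19)=1
Σ_s f(19,s) = 260338
P = 260338/524288 = 130169/262144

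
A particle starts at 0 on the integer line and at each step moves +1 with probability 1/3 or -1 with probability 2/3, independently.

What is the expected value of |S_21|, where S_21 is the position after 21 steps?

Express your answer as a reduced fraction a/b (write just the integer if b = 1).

Answer: 8406308099/1162261467

Derivation:
S_21 takes values m ≡ 1 (mod 2) with |m| ≤ 21; P(S_21=m) = C(21,(21+m)/2) · (1/3)^((21+m)/2) · (2/3)^((21-m)/2).
Distribution: P(S=-21)=2097152/10460353203, P(S=-19)=7340032/3486784401, P(S=-17)=36700160/3486784401, P(S=-15)=348651520/10460353203, P(S=-13)=87162880/1162261467, P(S=-11)=148176896/1162261467, P(S=-9)=592707584/3486784401, P(S=-7)=211681280/1162261467, P(S=-5)=185221120/1162261467, P(S=-3)=1203937280/10460353203, P(S=-1)=240787456/3486784401, P(S=1)=120393728/3486784401, P(S=3)=150492160/10460353203, P(S=5)=5788160/1162261467, P(S=7)=1653760/1162261467, P(S=9)=1157632/3486784401, P(S=11)=72352/1162261467, P(S=13)=10640/1162261467, P(S=15)=10640/10460353203, P(S=17)=280/3486784401, P(S=19)=14/3486784401, P(S=21)=1/10460353203
E[|S_21|] = Σ_m |m|·P(S_21=m) = 8406308099/1162261467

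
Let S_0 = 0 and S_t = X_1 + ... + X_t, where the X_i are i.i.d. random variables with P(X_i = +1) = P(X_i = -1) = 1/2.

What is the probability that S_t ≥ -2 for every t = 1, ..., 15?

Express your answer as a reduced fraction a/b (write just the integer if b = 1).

Let f(t,s) = #length-t paths at position s with S_1..S_t all ≥ -2.
f(t,s) = f(t-1,s-1) + f(t-1,s+1) for s ≥ -2; f(t,s) = 0 for s < -2.
t=0: f(0,0)=1
t=1: f(1,-1)=1 f(1,1)=1
t=2: f(2,-2)=1 f(2,0)=2 f(2,2)=1
t=3: f(3,-1)=3 f(3,1)=3 f(3,3)=1
t=4: f(4,-2)=3 f(4,0)=6 f(4,2)=4 f(4,4)=1
t=5: f(5,-1)=9 f(5,1)=10 f(5,3)=5 f(5,5)=1
t=6: f(6,-2)=9 f(6,0)=19 f(6,2)=15 f(6,4)=6 f(6,6)=1
t=7: f(7,-1)=28 f(7,1)=34 f(7,3)=21 f(7,5)=7 f(7,7)=1
t=8: f(8,-2)=28 f(8,0)=62 f(8,2)=55 f(8,4)=28 f(8,6)=8 f(8,8)=1
t=9: f(9,-1)=90 f(9,1)=117 f(9,3)=83 f(9,5)=36 f(9,7)=9 f(9,9)=1
t=10: f(10,-2)=90 f(10,0)=207 f(10,2)=200 f(10,4)=119 f(10,6)=45 f(10,8)=10 f(10,10)=1
t=11: f(11,-1)=297 f(11,1)=407 f(11,3)=319 f(11,5)=164 f(11,7)=55 f(11,9)=11 f(11,11)=1
t=12: f(12,-2)=297 f(12,0)=704 f(12,2)=726 f(12,4)=483 f(12,6)=219 f(12,8)=66 f(12,10)=12 f(12,12)=1
t=13: f(13,-1)=1001 f(13,1)=1430 f(13,3)=1209 f(13,5)=702 f(13,7)=285 f(13,9)=78 f(13,11)=13 f(13,13)=1
t=14: f(14,-2)=1001 f(14,0)=2431 f(14,2)=2639 f(14,4)=1911 f(14,6)=987 f(14,8)=363 f(14,10)=91 f(14,12)=14 f(14,14)=1
t=15: f(15,-1)=3432 f(15,1)=5070 f(15,3)=4550 f(15,5)=2898 f(15,7)=1350 f(15,9)=454 f(15,11)=105 f(15,13)=15 f(15,15)=1
Σ_s f(15,s) = 17875
P = 17875/32768 = 17875/32768

Answer: 17875/32768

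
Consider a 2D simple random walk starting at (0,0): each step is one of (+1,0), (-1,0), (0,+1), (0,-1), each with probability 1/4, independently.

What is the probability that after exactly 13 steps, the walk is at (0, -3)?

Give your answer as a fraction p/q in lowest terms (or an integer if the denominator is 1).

Answer: 1656369/67108864

Derivation:
Let h be the number of horizontal steps (so 13-h are vertical). To end at (0,-3) need (h+0)/2 right-steps and ((13-h)-3)/2 up-steps.
Sum over h with 0 ≤ h ≤ 10, h ≡ 0 (mod 2), 13-h ≡ 1 (mod 2):
h=0: C(13,0)·C(0,0)·C(13,5) = 1·1·1287 = 1287
h=2: C(13,2)·C(2,1)·C(11,4) = 78·2·330 = 51480
h=4: C(13,4)·C(4,2)·C(9,3) = 715·6·84 = 360360
h=6: C(13,6)·C(6,3)·C(7,2) = 1716·20·21 = 720720
h=8: C(13,8)·C(8,4)·C(5,1) = 1287·70·5 = 450450
h=10: C(13,10)·C(10,5)·C(3,0) = 286·252·1 = 72072
Total favorable: 1656369
Total paths: 4^13 = 67108864
P = 1656369/67108864 = 1656369/67108864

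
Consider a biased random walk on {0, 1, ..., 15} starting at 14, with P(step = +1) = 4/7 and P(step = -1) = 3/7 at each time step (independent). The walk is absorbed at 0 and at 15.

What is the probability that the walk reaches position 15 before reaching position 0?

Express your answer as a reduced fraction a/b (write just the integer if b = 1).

Answer: 1054609948/1059392917

Derivation:
Biased walk: p = 4/7, q = 3/7, r = q/p = 3/4
Gambler's ruin: P(hit 15 before 0 | start at 14) = (1 - r^a)/(1 - r^N)
r^14 = 4782969/268435456; r^15 = 14348907/1073741824
P = (1 - 4782969/268435456) / (1 - 14348907/1073741824) = 263652487/268435456 / 1059392917/1073741824 = 1054609948/1059392917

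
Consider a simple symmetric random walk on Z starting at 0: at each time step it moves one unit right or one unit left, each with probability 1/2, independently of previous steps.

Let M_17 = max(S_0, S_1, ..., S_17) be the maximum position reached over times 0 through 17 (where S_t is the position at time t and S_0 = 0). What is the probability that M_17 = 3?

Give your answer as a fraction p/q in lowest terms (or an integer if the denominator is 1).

Answer: 2431/16384

Derivation:
Let M_17 = max(S_0,...,S_17). Use the reflection principle: for j ≥ 1, #{paths with M_17 ≥ j} = #{S_17 ≥ j} + #{S_17 ≥ j+1}.
By reflection, #{M_17 ≥ 3} = #{S_17 ≥ 3} + #{S_17 ≥ 4} = 41226 + 21778 = 63004.
#{M_17 ≥ 4} = #{S_17 ≥ 4} + #{S_17 ≥ 5} = 21778 + 21778 = 43556.
#{M_17 = 3} = 63004 - 43556 = 19448.
P(M_17 = 3) = 19448/131072 = 2431/16384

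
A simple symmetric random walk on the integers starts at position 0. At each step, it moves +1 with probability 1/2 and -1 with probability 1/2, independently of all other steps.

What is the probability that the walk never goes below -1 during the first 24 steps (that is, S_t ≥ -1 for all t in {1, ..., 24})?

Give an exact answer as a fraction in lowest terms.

Answer: 1300075/4194304

Derivation:
Let f(t,s) = #length-t paths at position s with S_1..S_t all ≥ -1.
f(t,s) = f(t-1,s-1) + f(t-1,s+1) for s ≥ -1; f(t,s) = 0 for s < -1.
t=0: f(0,0)=1
t=1: f(1,-1)=1 f(1,1)=1
t=2: f(2,0)=2 f(2,2)=1
t=3: f(3,-1)=2 f(3,1)=3 f(3,3)=1
t=4: f(4,0)=5 f(4,2)=4 f(4,4)=1
t=5: f(5,-1)=5 f(5,1)=9 f(5,3)=5 f(5,5)=1
t=6: f(6,0)=14 f(6,2)=14 f(6,4)=6 f(6,6)=1
t=7: f(7,-1)=14 f(7,1)=28 f(7,3)=20 f(7,5)=7 f(7,7)=1
t=8: f(8,0)=42 f(8,2)=48 f(8,4)=27 f(8,6)=8 f(8,8)=1
t=9: f(9,-1)=42 f(9,1)=90 f(9,3)=75 f(9,5)=35 f(9,7)=9 f(9,9)=1
t=10: f(10,0)=132 f(10,2)=165 f(10,4)=110 f(10,6)=44 f(10,8)=10 f(10,10)=1
t=11: f(11,-1)=132 f(11,1)=297 f(11,3)=275 f(11,5)=154 f(11,7)=54 f(11,9)=11 f(11,11)=1
t=12: f(12,0)=429 f(12,2)=572 f(12,4)=429 f(12,6)=208 f(12,8)=65 f(12,10)=12 f(12,12)=1
t=13: f(13,-1)=429 f(13,1)=1001 f(13,3)=1001 f(13,5)=637 f(13,7)=273 f(13,9)=77 f(13,11)=13 f(13,13)=1
t=14: f(14,0)=1430 f(14,2)=2002 f(14,4)=1638 f(14,6)=910 f(14,8)=350 f(14,10)=90 f(14,12)=14 f(14,14)=1
t=15: f(15,-1)=1430 f(15,1)=3432 f(15,3)=3640 f(15,5)=2548 f(15,7)=1260 f(15,9)=440 f(15,11)=104 f(15,13)=15 f(15,15)=1
t=16: f(16,0)=4862 f(16,2)=7072 f(16,4)=6188 f(16,6)=3808 f(16,8)=1700 f(16,10)=544 f(16,12)=119 f(16,14)=16 f(16,16)=1
t=17: f(17,-1)=4862 f(17,1)=11934 f(17,3)=13260 f(17,5)=9996 f(17,7)=5508 f(17,9)=2244 f(17,11)=663 f(17,13)=135 f(17,15)=17 f(17,17)=1
t=18: f(18,0)=16796 f(18,2)=25194 f(18,4)=23256 f(18,6)=15504 f(18,8)=7752 f(18,10)=2907 f(18,12)=798 f(18,14)=152 f(18,16)=18 f(18,18)=1
t=19: f(19,-1)=16796 f(19,1)=41990 f(19,3)=48450 f(19,5)=38760 f(19,7)=23256 f(19,9)=10659 f(19,11)=3705 f(19,13)=950 f(19,15)=170 f(19,17)=19 f(19,19)=1
t=20: f(20,0)=58786 f(20,2)=90440 f(20,4)=87210 f(20,6)=62016 f(20,8)=33915 f(20,10)=14364 f(20,12)=4655 f(20,14)=1120 f(20,16)=189 f(20,18)=20 f(20,20)=1
t=21: f(21,-1)=58786 f(21,1)=149226 f(21,3)=177650 f(21,5)=149226 f(21,7)=95931 f(21,9)=48279 f(21,11)=19019 f(21,13)=5775 f(21,15)=1309 f(21,17)=209 f(21,19)=21 f(21,21)=1
t=22: f(22,0)=208012 f(22,2)=326876 f(22,4)=326876 f(22,6)=245157 f(22,8)=144210 f(22,10)=67298 f(22,12)=24794 f(22,14)=7084 f(22,16)=1518 f(22,18)=230 f(22,20)=22 f(22,22)=1
t=23: f(23,-1)=208012 f(23,1)=534888 f(23,3)=653752 f(23,5)=572033 f(23,7)=389367 f(23,9)=211508 f(23,11)=92092 f(23,13)=31878 f(23,15)=8602 f(23,17)=1748 f(23,19)=252 f(23,21)=23 f(23,23)=1
t=24: f(24,0)=742900 f(24,2)=1188640 f(24,4)=1225785 f(24,6)=961400 f(24,8)=600875 f(24,10)=303600 f(24,12)=123970 f(24,14)=40480 f(24,16)=10350 f(24,18)=2000 f(24,20)=275 f(24,22)=24 f(24,24)=1
Σ_s f(24,s) = 5200300
P = 5200300/16777216 = 1300075/4194304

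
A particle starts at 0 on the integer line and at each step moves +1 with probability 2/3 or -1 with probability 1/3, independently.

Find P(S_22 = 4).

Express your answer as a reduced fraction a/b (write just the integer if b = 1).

To reach position 4 after 22 steps: need 13 steps of +1 and 9 steps of -1.
Number of such sequences: C(22,13) = 497420
Each has probability (2/3)^13 · (1/3)^9 = 8192/31381059609
P = 497420 · 8192/31381059609 = 4074864640/31381059609

Answer: 4074864640/31381059609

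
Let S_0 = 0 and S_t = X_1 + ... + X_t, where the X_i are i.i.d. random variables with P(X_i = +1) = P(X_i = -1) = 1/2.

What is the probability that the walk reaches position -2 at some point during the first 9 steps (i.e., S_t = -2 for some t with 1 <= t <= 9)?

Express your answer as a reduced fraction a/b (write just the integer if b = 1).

Count via complement. Let g(t,s) = #length-t paths at position s with S_1..S_t all ≠ -2.
g(t,s) = g(t-1,s-1) + g(t-1,s+1) for s ≠ -2; g(t,-2) = 0.
t=0: g(0,0)=1
t=1: g(1,-1)=1 g(1,1)=1
t=2: g(2,0)=2 g(2,2)=1
t=3: g(3,-1)=2 g(3,1)=3 g(3,3)=1
t=4: g(4,0)=5 g(4,2)=4 g(4,4)=1
t=5: g(5,-1)=5 g(5,1)=9 g(5,3)=5 g(5,5)=1
t=6: g(6,0)=14 g(6,2)=14 g(6,4)=6 g(6,6)=1
t=7: g(7,-1)=14 g(7,1)=28 g(7,3)=20 g(7,5)=7 g(7,7)=1
t=8: g(8,0)=42 g(8,2)=48 g(8,4)=27 g(8,6)=8 g(8,8)=1
t=9: g(9,-1)=42 g(9,1)=90 g(9,3)=75 g(9,5)=35 g(9,7)=9 g(9,9)=1
Paths never hitting -2: Σ_s g(9,s) = 252
Paths hitting -2: 2^9 - 252 = 260
P = 260/512 = 65/128

Answer: 65/128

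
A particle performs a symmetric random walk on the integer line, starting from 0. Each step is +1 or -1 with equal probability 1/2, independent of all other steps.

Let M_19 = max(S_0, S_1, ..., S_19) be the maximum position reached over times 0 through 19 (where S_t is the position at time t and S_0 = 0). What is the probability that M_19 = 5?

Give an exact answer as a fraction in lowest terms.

Answer: 12597/131072

Derivation:
Let M_19 = max(S_0,...,S_19). Use the reflection principle: for j ≥ 1, #{paths with M_19 ≥ j} = #{S_19 ≥ j} + #{S_19 ≥ j+1}.
By reflection, #{M_19 ≥ 5} = #{S_19 ≥ 5} + #{S_19 ≥ 6} = 94184 + 43796 = 137980.
#{M_19 ≥ 6} = #{S_19 ≥ 6} + #{S_19 ≥ 7} = 43796 + 43796 = 87592.
#{M_19 = 5} = 137980 - 87592 = 50388.
P(M_19 = 5) = 50388/524288 = 12597/131072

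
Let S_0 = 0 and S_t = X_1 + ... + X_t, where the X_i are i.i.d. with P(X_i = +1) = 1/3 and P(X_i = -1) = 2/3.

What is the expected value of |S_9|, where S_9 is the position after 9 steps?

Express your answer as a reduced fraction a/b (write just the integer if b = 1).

Answer: 2549/729

Derivation:
S_9 takes values m ≡ 1 (mod 2) with |m| ≤ 9; P(S_9=m) = C(9,(9+m)/2) · (1/3)^((9+m)/2) · (2/3)^((9-m)/2).
Distribution: P(S=-9)=512/19683, P(S=-7)=256/2187, P(S=-5)=512/2187, P(S=-3)=1792/6561, P(S=-1)=448/2187, P(S=1)=224/2187, P(S=3)=224/6561, P(S=5)=16/2187, P(S=7)=2/2187, P(S=9)=1/19683
E[|S_9|] = Σ_m |m|·P(S_9=m) = 2549/729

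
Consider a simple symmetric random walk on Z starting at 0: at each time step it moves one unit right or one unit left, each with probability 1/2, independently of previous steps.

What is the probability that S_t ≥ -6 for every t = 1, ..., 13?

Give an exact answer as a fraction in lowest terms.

Answer: 3861/4096

Derivation:
Let f(t,s) = #length-t paths at position s with S_1..S_t all ≥ -6.
f(t,s) = f(t-1,s-1) + f(t-1,s+1) for s ≥ -6; f(t,s) = 0 for s < -6.
t=0: f(0,0)=1
t=1: f(1,-1)=1 f(1,1)=1
t=2: f(2,-2)=1 f(2,0)=2 f(2,2)=1
t=3: f(3,-3)=1 f(3,-1)=3 f(3,1)=3 f(3,3)=1
t=4: f(4,-4)=1 f(4,-2)=4 f(4,0)=6 f(4,2)=4 f(4,4)=1
t=5: f(5,-5)=1 f(5,-3)=5 f(5,-1)=10 f(5,1)=10 f(5,3)=5 f(5,5)=1
t=6: f(6,-6)=1 f(6,-4)=6 f(6,-2)=15 f(6,0)=20 f(6,2)=15 f(6,4)=6 f(6,6)=1
t=7: f(7,-5)=7 f(7,-3)=21 f(7,-1)=35 f(7,1)=35 f(7,3)=21 f(7,5)=7 f(7,7)=1
t=8: f(8,-6)=7 f(8,-4)=28 f(8,-2)=56 f(8,0)=70 f(8,2)=56 f(8,4)=28 f(8,6)=8 f(8,8)=1
t=9: f(9,-5)=35 f(9,-3)=84 f(9,-1)=126 f(9,1)=126 f(9,3)=84 f(9,5)=36 f(9,7)=9 f(9,9)=1
t=10: f(10,-6)=35 f(10,-4)=119 f(10,-2)=210 f(10,0)=252 f(10,2)=210 f(10,4)=120 f(10,6)=45 f(10,8)=10 f(10,10)=1
t=11: f(11,-5)=154 f(11,-3)=329 f(11,-1)=462 f(11,1)=462 f(11,3)=330 f(11,5)=165 f(11,7)=55 f(11,9)=11 f(11,11)=1
t=12: f(12,-6)=154 f(12,-4)=483 f(12,-2)=791 f(12,0)=924 f(12,2)=792 f(12,4)=495 f(12,6)=220 f(12,8)=66 f(12,10)=12 f(12,12)=1
t=13: f(13,-5)=637 f(13,-3)=1274 f(13,-1)=1715 f(13,1)=1716 f(13,3)=1287 f(13,5)=715 f(13,7)=286 f(13,9)=78 f(13,11)=13 f(13,13)=1
Σ_s f(13,s) = 7722
P = 7722/8192 = 3861/4096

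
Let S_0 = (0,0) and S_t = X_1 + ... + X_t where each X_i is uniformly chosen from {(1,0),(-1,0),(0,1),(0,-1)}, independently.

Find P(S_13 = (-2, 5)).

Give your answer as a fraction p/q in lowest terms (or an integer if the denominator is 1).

Answer: 184041/33554432

Derivation:
Let h be the number of horizontal steps (so 13-h are vertical). To end at (-2,5) need (h-2)/2 right-steps and ((13-h)+5)/2 up-steps.
Sum over h with 2 ≤ h ≤ 8, h ≡ 0 (mod 2), 13-h ≡ 1 (mod 2):
h=2: C(13,2)·C(2,0)·C(11,8) = 78·1·165 = 12870
h=4: C(13,4)·C(4,1)·C(9,7) = 715·4·36 = 102960
h=6: C(13,6)·C(6,2)·C(7,6) = 1716·15·7 = 180180
h=8: C(13,8)·C(8,3)·C(5,5) = 1287·56·1 = 72072
Total favorable: 368082
Total paths: 4^13 = 67108864
P = 368082/67108864 = 184041/33554432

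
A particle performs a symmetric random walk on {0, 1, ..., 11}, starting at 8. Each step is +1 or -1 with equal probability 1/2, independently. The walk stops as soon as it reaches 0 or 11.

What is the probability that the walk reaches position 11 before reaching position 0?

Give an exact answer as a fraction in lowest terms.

Symmetric walk (p = 1/2): the harmonic-function argument gives P(hit 11 before 0 | start at 8) = a/N.
P = 8/11 = 8/11

Answer: 8/11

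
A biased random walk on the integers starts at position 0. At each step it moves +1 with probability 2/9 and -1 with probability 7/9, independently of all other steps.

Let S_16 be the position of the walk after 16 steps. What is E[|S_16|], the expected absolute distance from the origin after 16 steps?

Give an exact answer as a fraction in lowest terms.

S_16 takes values m ≡ 0 (mod 2) with |m| ≤ 16; P(S_16=m) = C(16,(16+m)/2) · (2/9)^((16+m)/2) · (7/9)^((16-m)/2).
Distribution: P(S=-16)=33232930569601/1853020188851841, P(S=-14)=151921968318176/1853020188851841, P(S=-12)=108515691655840/617673396283947, P(S=-10)=434062766623360/1853020188851841, P(S=-8)=403058283293120/1853020188851841, P(S=-6)=92127607609856/617673396283947, P(S=-4)=144771954815488/1853020188851841, P(S=-2)=59090593802240/1853020188851841, P(S=0)=2110378350080/205891132094649, P(S=2)=4823721943040/1853020188851841, P(S=4)=964744388608/1853020188851841, P(S=6)=50116591616/617673396283947, P(S=8)=17898782720/1853020188851841, P(S=10)=1573519360/1853020188851841, P(S=12)=32112640/617673396283947, P(S=14)=3670016/1853020188851841, P(S=16)=65536/1853020188851841
E[|S_16|] = Σ_m |m|·P(S_16=m) = 5500142625209840/617673396283947

Answer: 5500142625209840/617673396283947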